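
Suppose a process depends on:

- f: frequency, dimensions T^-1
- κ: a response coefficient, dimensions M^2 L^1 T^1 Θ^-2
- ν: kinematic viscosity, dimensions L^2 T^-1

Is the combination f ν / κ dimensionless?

no

Sum the exponent of each base dimension across the product:
  M: [f]_M − [κ]_M + [ν]_M = (0) − (2) + (0) = -2
  L: [f]_L − [κ]_L + [ν]_L = (0) − (1) + (2) = 1
  T: [f]_T − [κ]_T + [ν]_T = (-1) − (1) + (-1) = -3
  Θ: [f]_Θ − [κ]_Θ + [ν]_Θ = (0) − (-2) + (0) = 2
Net dimensions [M⁻² L T⁻³ Θ²] ≠ [1] — not dimensionless.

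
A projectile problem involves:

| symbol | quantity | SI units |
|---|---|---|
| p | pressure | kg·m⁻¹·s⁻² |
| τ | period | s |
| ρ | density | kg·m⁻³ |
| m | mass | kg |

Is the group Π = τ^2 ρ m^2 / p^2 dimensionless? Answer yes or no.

no

Sum the exponent of each base dimension across the product:
  M: −2·[p]_M + 2·[τ]_M + [ρ]_M + 2·[m]_M = −2·(1) + 2·(0) + (1) + 2·(1) = 1
  L: −2·[p]_L + 2·[τ]_L + [ρ]_L + 2·[m]_L = −2·(-1) + 2·(0) + (-3) + 2·(0) = -1
  T: −2·[p]_T + 2·[τ]_T + [ρ]_T + 2·[m]_T = −2·(-2) + 2·(1) + (0) + 2·(0) = 6
Net dimensions [M L⁻¹ T⁶] ≠ [1] — not dimensionless.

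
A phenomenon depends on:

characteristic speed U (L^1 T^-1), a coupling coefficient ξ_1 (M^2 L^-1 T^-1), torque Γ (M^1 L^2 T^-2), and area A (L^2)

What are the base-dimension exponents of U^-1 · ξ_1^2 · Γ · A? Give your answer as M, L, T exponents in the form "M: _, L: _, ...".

M: 5, L: 1, T: -3

Collect each base-dimension exponent across the product:
  M: −(0) + 2·(2) + (1) + (0) = 5
  L: −(1) + 2·(-1) + (2) + (2) = 1
  T: −(-1) + 2·(-1) + (-2) + (0) = -3
So the dimensions are [M⁵ L T⁻³].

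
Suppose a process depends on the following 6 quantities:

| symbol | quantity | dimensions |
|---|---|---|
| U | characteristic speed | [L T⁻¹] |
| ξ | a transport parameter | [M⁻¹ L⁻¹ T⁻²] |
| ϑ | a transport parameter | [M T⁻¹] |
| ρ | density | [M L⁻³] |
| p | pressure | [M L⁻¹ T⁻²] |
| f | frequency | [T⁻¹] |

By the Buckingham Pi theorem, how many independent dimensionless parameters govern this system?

There are 6 variables and 3 base dimensions (M, L, T).
The dimension matrix has rank 3.
Independent dimensionless groups: 6 − 3 = 3.

3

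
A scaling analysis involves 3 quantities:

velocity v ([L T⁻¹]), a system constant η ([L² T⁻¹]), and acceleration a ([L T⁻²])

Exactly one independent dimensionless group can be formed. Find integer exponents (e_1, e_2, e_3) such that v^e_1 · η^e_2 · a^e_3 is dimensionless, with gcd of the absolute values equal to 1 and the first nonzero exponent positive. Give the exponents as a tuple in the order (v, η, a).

(3, -1, -1)

L: e_1·(1) + e_2·(2) + e_3·(1) = 0
T: e_1·(-1) + e_2·(-1) + e_3·(-2) = 0
Solving this homogeneous linear system for the smallest-integer solution (first nonzero entry positive) gives (3, -1, -1).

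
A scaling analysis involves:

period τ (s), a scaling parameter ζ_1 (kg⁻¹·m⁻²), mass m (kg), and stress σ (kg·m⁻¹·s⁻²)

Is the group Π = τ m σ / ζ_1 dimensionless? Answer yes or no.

Sum the exponent of each base dimension across the product:
  M: [τ]_M − [ζ_1]_M + [m]_M + [σ]_M = (0) − (-1) + (1) + (1) = 3
  L: [τ]_L − [ζ_1]_L + [m]_L + [σ]_L = (0) − (-2) + (0) + (-1) = 1
  T: [τ]_T − [ζ_1]_T + [m]_T + [σ]_T = (1) − (0) + (0) + (-2) = -1
Net dimensions [M³ L T⁻¹] ≠ [1] — not dimensionless.

no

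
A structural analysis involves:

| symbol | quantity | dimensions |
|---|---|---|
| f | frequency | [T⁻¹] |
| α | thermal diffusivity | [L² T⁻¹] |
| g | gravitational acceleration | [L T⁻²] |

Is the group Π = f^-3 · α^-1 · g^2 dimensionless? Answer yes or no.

yes

Sum the exponent of each base dimension across the product:
  L: −3·[f]_L − [α]_L + 2·[g]_L = −3·(0) − (2) + 2·(1) = 0
  T: −3·[f]_T − [α]_T + 2·[g]_T = −3·(-1) − (-1) + 2·(-2) = 0
All base exponents vanish — dimensionless.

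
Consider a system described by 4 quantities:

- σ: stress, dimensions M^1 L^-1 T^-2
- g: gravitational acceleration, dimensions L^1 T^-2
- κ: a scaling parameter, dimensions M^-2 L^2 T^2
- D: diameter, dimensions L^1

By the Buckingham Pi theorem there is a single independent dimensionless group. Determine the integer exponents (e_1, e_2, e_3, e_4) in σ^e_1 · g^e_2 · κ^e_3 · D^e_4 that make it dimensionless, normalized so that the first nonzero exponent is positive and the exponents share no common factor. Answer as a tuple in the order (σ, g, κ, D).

(2, -1, 1, 1)

M: e_1·(1) + e_2·(0) + e_3·(-2) + e_4·(0) = 0
L: e_1·(-1) + e_2·(1) + e_3·(2) + e_4·(1) = 0
T: e_1·(-2) + e_2·(-2) + e_3·(2) + e_4·(0) = 0
Solving this homogeneous linear system for the smallest-integer solution (first nonzero entry positive) gives (2, -1, 1, 1).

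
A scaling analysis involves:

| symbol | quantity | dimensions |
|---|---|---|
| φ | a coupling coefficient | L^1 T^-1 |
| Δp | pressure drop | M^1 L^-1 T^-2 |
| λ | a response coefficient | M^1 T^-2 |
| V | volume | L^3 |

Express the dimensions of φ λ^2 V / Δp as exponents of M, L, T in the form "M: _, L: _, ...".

M: 1, L: 5, T: -3

Collect each base-dimension exponent across the product:
  M: (0) − (1) + 2·(1) + (0) = 1
  L: (1) − (-1) + 2·(0) + (3) = 5
  T: (-1) − (-2) + 2·(-2) + (0) = -3
So the dimensions are [M L⁵ T⁻³].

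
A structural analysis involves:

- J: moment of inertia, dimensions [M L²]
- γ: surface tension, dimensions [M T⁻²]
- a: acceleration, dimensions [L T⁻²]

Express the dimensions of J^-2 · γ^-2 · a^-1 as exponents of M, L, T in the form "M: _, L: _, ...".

M: -4, L: -5, T: 6

Collect each base-dimension exponent across the product:
  M: −2·(1) − 2·(1) − (0) = -4
  L: −2·(2) − 2·(0) − (1) = -5
  T: −2·(0) − 2·(-2) − (-2) = 6
So the dimensions are [M⁻⁴ L⁻⁵ T⁶].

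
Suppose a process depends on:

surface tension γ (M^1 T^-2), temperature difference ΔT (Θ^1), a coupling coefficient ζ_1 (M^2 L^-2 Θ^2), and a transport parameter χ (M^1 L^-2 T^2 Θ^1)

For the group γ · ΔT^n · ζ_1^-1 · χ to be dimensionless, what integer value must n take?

Balance the Θ exponent: (1)·n from ΔT, plus (0) − (2) + (1) = -1 from the rest, must sum to zero.
n − 1 = 0, so n = 1.

1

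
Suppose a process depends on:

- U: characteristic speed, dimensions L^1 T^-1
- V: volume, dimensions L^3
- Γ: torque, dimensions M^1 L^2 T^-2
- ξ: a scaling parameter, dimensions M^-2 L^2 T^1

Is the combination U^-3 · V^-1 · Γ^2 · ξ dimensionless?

yes

Sum the exponent of each base dimension across the product:
  M: −3·[U]_M − [V]_M + 2·[Γ]_M + [ξ]_M = −3·(0) − (0) + 2·(1) + (-2) = 0
  L: −3·[U]_L − [V]_L + 2·[Γ]_L + [ξ]_L = −3·(1) − (3) + 2·(2) + (2) = 0
  T: −3·[U]_T − [V]_T + 2·[Γ]_T + [ξ]_T = −3·(-1) − (0) + 2·(-2) + (1) = 0
All base exponents vanish — dimensionless.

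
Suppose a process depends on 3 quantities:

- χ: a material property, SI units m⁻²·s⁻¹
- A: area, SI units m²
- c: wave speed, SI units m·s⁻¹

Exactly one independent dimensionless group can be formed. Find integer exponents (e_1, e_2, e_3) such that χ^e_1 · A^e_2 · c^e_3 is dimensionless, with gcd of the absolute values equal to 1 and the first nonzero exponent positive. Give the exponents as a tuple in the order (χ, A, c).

L: e_1·(-2) + e_2·(2) + e_3·(1) = 0
T: e_1·(-1) + e_2·(0) + e_3·(-1) = 0
Solving this homogeneous linear system for the smallest-integer solution (first nonzero entry positive) gives (2, 3, -2).

(2, 3, -2)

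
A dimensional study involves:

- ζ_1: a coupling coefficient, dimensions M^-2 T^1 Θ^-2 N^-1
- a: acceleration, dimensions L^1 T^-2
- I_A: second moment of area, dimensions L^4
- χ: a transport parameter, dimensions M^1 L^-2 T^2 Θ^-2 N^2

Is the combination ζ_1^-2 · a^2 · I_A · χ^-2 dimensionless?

Sum the exponent of each base dimension across the product:
  M: −2·[ζ_1]_M + 2·[a]_M + [I_A]_M − 2·[χ]_M = −2·(-2) + 2·(0) + (0) − 2·(1) = 2
  L: −2·[ζ_1]_L + 2·[a]_L + [I_A]_L − 2·[χ]_L = −2·(0) + 2·(1) + (4) − 2·(-2) = 10
  T: −2·[ζ_1]_T + 2·[a]_T + [I_A]_T − 2·[χ]_T = −2·(1) + 2·(-2) + (0) − 2·(2) = -10
  Θ: −2·[ζ_1]_Θ + 2·[a]_Θ + [I_A]_Θ − 2·[χ]_Θ = −2·(-2) + 2·(0) + (0) − 2·(-2) = 8
  N: −2·[ζ_1]_N + 2·[a]_N + [I_A]_N − 2·[χ]_N = −2·(-1) + 2·(0) + (0) − 2·(2) = -2
Net dimensions [M² L¹⁰ T⁻¹⁰ Θ⁸ N⁻²] ≠ [1] — not dimensionless.

no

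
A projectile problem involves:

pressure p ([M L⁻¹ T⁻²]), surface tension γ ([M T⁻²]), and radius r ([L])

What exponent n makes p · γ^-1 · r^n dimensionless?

1

Balance the L exponent: (1)·n from r, plus (-1) − (0) = -1 from the rest, must sum to zero.
n − 1 = 0, so n = 1.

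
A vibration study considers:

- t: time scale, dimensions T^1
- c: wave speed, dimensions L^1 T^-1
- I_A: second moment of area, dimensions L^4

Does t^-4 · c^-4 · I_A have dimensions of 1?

Sum the exponent of each base dimension across the product:
  L: −4·[t]_L − 4·[c]_L + [I_A]_L = −4·(0) − 4·(1) + (4) = 0
  T: −4·[t]_T − 4·[c]_T + [I_A]_T = −4·(1) − 4·(-1) + (0) = 0
All base exponents vanish — dimensionless.

yes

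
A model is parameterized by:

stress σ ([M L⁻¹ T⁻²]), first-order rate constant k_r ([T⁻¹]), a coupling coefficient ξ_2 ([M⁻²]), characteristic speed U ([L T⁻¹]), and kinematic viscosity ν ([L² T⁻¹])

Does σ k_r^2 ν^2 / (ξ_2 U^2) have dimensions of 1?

no

Sum the exponent of each base dimension across the product:
  M: [σ]_M + 2·[k_r]_M − [ξ_2]_M − 2·[U]_M + 2·[ν]_M = (1) + 2·(0) − (-2) − 2·(0) + 2·(0) = 3
  L: [σ]_L + 2·[k_r]_L − [ξ_2]_L − 2·[U]_L + 2·[ν]_L = (-1) + 2·(0) − (0) − 2·(1) + 2·(2) = 1
  T: [σ]_T + 2·[k_r]_T − [ξ_2]_T − 2·[U]_T + 2·[ν]_T = (-2) + 2·(-1) − (0) − 2·(-1) + 2·(-1) = -4
Net dimensions [M³ L T⁻⁴] ≠ [1] — not dimensionless.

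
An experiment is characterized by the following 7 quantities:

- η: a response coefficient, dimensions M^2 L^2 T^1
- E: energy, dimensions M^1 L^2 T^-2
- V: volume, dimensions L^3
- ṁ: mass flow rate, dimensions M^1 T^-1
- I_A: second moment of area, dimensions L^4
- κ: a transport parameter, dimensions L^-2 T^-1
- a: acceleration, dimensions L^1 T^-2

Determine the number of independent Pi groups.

There are 7 variables and 3 base dimensions (M, L, T).
The dimension matrix has rank 3.
Independent dimensionless groups: 7 − 3 = 4.

4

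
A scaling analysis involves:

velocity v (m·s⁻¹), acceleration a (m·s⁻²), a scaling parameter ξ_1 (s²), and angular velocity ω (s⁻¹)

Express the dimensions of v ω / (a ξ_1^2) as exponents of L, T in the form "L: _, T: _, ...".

L: 0, T: -4

Collect each base-dimension exponent across the product:
  L: (1) − (1) − 2·(0) + (0) = 0
  T: (-1) − (-2) − 2·(2) + (-1) = -4
So the dimensions are [T⁻⁴].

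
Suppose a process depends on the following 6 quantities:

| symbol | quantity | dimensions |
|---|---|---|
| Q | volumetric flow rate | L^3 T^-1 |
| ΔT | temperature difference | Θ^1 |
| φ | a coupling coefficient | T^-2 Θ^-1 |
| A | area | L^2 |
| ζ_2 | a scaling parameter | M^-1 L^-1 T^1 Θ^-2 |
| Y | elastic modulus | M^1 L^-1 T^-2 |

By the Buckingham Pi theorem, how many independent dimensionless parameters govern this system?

2

There are 6 variables and 4 base dimensions (M, L, T, Θ).
The dimension matrix has rank 4.
Independent dimensionless groups: 6 − 4 = 2.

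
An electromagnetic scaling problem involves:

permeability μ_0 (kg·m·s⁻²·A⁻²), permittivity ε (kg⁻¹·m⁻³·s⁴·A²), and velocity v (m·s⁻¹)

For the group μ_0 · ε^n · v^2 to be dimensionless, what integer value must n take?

Balance the M exponent: (-1)·n from ε, plus (1) + 2·(0) = 1 from the rest, must sum to zero.
−n + 1 = 0, so n = 1.

1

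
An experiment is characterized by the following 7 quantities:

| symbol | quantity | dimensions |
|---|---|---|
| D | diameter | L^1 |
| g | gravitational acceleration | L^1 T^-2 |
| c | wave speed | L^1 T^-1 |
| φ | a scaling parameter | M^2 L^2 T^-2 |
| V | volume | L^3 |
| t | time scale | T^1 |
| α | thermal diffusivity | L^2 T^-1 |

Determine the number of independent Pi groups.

There are 7 variables and 3 base dimensions (M, L, T).
The dimension matrix has rank 3.
Independent dimensionless groups: 7 − 3 = 4.

4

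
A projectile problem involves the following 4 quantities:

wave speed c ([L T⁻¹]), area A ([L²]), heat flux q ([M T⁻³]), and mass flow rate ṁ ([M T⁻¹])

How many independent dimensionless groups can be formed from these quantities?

1

There are 4 variables and 3 base dimensions (M, L, T).
The dimension matrix has rank 3.
Independent dimensionless groups: 4 − 3 = 1.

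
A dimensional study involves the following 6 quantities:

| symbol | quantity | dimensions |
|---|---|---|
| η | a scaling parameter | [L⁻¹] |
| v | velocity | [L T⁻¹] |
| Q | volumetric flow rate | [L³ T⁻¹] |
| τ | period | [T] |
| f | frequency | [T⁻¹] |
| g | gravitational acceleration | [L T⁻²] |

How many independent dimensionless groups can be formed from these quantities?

There are 6 variables and 2 base dimensions (L, T).
The dimension matrix has rank 2.
Independent dimensionless groups: 6 − 2 = 4.

4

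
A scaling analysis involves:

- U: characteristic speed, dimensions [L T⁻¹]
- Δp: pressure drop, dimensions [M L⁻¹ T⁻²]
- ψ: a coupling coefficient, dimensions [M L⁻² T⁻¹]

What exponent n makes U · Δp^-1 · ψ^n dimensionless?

1

Balance the M exponent: (1)·n from ψ, plus (0) − (1) = -1 from the rest, must sum to zero.
n − 1 = 0, so n = 1.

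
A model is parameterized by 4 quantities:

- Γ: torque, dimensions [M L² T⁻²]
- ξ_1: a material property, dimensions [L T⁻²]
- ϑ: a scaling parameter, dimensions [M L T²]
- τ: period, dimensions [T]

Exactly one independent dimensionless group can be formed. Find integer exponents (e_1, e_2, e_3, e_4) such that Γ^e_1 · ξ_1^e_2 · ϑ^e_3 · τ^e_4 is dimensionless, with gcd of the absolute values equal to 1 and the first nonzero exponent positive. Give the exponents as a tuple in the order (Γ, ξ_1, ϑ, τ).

M: e_1·(1) + e_2·(0) + e_3·(1) + e_4·(0) = 0
L: e_1·(2) + e_2·(1) + e_3·(1) + e_4·(0) = 0
T: e_1·(-2) + e_2·(-2) + e_3·(2) + e_4·(1) = 0
Solving this homogeneous linear system for the smallest-integer solution (first nonzero entry positive) gives (1, -1, -1, 2).

(1, -1, -1, 2)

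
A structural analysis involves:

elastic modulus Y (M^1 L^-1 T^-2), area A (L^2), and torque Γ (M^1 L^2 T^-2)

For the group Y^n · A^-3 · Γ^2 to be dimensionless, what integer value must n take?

Balance the M exponent: (1)·n from Y, plus −3·(0) + 2·(1) = 2 from the rest, must sum to zero.
n + 2 = 0, so n = -2.

-2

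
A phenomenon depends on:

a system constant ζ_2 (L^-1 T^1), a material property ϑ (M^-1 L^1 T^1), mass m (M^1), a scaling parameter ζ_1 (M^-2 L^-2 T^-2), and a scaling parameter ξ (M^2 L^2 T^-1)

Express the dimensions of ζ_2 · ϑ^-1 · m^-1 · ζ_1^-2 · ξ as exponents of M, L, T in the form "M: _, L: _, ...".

Collect each base-dimension exponent across the product:
  M: (0) − (-1) − (1) − 2·(-2) + (2) = 6
  L: (-1) − (1) − (0) − 2·(-2) + (2) = 4
  T: (1) − (1) − (0) − 2·(-2) + (-1) = 3
So the dimensions are [M⁶ L⁴ T³].

M: 6, L: 4, T: 3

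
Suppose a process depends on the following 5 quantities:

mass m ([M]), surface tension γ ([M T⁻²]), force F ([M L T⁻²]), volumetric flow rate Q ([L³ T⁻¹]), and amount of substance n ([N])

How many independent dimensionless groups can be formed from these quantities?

There are 5 variables and 4 base dimensions (M, L, T, N).
The dimension matrix has rank 4.
Independent dimensionless groups: 5 − 4 = 1.

1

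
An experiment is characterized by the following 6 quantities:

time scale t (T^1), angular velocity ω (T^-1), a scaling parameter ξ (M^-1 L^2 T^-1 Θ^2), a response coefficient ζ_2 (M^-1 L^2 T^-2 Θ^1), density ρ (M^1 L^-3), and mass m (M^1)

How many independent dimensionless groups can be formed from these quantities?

There are 6 variables and 4 base dimensions (M, L, T, Θ).
The dimension matrix has rank 4.
Independent dimensionless groups: 6 − 4 = 2.

2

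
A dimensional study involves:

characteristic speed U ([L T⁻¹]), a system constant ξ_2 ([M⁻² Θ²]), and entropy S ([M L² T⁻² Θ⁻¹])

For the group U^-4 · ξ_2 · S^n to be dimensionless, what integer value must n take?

Balance the M exponent: (1)·n from S, plus −4·(0) + (-2) = -2 from the rest, must sum to zero.
n − 2 = 0, so n = 2.

2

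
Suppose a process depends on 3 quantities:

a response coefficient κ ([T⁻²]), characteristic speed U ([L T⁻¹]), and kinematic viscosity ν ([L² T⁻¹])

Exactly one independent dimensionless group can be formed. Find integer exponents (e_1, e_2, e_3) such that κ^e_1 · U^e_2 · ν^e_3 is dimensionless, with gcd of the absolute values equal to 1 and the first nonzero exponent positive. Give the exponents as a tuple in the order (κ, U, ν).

(1, -4, 2)

L: e_1·(0) + e_2·(1) + e_3·(2) = 0
T: e_1·(-2) + e_2·(-1) + e_3·(-1) = 0
Solving this homogeneous linear system for the smallest-integer solution (first nonzero entry positive) gives (1, -4, 2).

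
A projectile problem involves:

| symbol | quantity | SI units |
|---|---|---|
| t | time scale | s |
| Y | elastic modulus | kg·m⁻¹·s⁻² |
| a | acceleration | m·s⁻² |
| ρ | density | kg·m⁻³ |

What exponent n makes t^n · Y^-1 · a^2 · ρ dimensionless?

2

Balance the T exponent: (1)·n from t, plus −(-2) + 2·(-2) + (0) = -2 from the rest, must sum to zero.
n − 2 = 0, so n = 2.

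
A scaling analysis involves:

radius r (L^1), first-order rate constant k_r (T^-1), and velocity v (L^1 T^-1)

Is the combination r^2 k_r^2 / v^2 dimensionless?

Sum the exponent of each base dimension across the product:
  M: 2·[r]_M + 2·[k_r]_M − 2·[v]_M = 2·(0) + 2·(0) − 2·(0) = 0
  L: 2·[r]_L + 2·[k_r]_L − 2·[v]_L = 2·(1) + 2·(0) − 2·(1) = 0
  T: 2·[r]_T + 2·[k_r]_T − 2·[v]_T = 2·(0) + 2·(-1) − 2·(-1) = 0
All base exponents vanish — dimensionless.

yes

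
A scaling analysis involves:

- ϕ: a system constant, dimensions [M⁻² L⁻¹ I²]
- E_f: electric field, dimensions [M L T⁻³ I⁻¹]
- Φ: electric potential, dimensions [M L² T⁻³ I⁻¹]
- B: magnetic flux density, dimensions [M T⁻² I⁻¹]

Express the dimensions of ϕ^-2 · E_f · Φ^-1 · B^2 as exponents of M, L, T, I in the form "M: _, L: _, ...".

Collect each base-dimension exponent across the product:
  M: −2·(-2) + (1) − (1) + 2·(1) = 6
  L: −2·(-1) + (1) − (2) + 2·(0) = 1
  T: −2·(0) + (-3) − (-3) + 2·(-2) = -4
  I: −2·(2) + (-1) − (-1) + 2·(-1) = -6
So the dimensions are [M⁶ L T⁻⁴ I⁻⁶].

M: 6, L: 1, T: -4, I: -6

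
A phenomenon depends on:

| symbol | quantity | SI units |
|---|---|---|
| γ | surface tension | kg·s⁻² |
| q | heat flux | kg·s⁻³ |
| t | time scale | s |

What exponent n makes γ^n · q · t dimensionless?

-1

Balance the M exponent: (1)·n from γ, plus (1) + (0) = 1 from the rest, must sum to zero.
n + 1 = 0, so n = -1.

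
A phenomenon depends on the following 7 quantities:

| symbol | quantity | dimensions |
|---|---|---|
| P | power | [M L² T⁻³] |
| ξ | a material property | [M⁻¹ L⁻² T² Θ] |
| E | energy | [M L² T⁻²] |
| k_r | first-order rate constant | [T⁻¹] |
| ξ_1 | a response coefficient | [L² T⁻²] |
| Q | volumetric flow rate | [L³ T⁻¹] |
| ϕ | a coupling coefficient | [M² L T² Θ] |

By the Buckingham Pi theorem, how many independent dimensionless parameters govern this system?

3

There are 7 variables and 4 base dimensions (M, L, T, Θ).
The dimension matrix has rank 4.
Independent dimensionless groups: 7 − 4 = 3.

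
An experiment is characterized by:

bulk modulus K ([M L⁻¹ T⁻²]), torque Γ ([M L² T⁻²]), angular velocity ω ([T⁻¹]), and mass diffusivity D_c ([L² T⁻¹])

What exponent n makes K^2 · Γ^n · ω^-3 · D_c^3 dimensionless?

-2

Balance the M exponent: (1)·n from Γ, plus 2·(1) − 3·(0) + 3·(0) = 2 from the rest, must sum to zero.
n + 2 = 0, so n = -2.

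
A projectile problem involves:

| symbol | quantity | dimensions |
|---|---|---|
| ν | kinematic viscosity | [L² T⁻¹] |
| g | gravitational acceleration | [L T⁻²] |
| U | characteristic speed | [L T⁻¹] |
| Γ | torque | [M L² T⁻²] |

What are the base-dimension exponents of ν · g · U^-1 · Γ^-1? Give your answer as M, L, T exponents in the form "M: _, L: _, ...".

M: -1, L: 0, T: 0

Collect each base-dimension exponent across the product:
  M: (0) + (0) − (0) − (1) = -1
  L: (2) + (1) − (1) − (2) = 0
  T: (-1) + (-2) − (-1) − (-2) = 0
So the dimensions are [M⁻¹].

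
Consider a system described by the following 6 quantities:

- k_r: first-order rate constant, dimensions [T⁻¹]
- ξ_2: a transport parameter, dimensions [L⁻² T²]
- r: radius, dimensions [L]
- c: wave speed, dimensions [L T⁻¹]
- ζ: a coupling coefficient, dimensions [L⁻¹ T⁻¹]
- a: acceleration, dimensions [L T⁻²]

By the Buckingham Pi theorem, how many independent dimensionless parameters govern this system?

4

There are 6 variables and 2 base dimensions (L, T).
The dimension matrix has rank 2.
Independent dimensionless groups: 6 − 2 = 4.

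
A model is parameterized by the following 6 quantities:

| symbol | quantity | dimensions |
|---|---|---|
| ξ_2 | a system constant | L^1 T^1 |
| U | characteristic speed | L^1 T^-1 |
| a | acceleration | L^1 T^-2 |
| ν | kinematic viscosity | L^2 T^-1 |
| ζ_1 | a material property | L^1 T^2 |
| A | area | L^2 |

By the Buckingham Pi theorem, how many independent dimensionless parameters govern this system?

There are 6 variables and 2 base dimensions (L, T).
The dimension matrix has rank 2.
Independent dimensionless groups: 6 − 2 = 4.

4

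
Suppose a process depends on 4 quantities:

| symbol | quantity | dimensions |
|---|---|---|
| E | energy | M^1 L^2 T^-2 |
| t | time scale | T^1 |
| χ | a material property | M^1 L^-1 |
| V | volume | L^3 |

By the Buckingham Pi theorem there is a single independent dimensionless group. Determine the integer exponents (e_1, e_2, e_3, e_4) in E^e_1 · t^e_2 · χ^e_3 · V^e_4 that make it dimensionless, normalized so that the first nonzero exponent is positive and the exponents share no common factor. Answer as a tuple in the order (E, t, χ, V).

(1, 2, -1, -1)

M: e_1·(1) + e_2·(0) + e_3·(1) + e_4·(0) = 0
L: e_1·(2) + e_2·(0) + e_3·(-1) + e_4·(3) = 0
T: e_1·(-2) + e_2·(1) + e_3·(0) + e_4·(0) = 0
Solving this homogeneous linear system for the smallest-integer solution (first nonzero entry positive) gives (1, 2, -1, -1).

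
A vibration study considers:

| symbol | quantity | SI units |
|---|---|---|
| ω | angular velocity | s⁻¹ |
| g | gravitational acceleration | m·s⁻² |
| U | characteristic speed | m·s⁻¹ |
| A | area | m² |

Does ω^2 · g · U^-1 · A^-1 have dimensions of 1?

Sum the exponent of each base dimension across the product:
  L: 2·[ω]_L + [g]_L − [U]_L − [A]_L = 2·(0) + (1) − (1) − (2) = -2
  T: 2·[ω]_T + [g]_T − [U]_T − [A]_T = 2·(-1) + (-2) − (-1) − (0) = -3
Net dimensions [L⁻² T⁻³] ≠ [1] — not dimensionless.

no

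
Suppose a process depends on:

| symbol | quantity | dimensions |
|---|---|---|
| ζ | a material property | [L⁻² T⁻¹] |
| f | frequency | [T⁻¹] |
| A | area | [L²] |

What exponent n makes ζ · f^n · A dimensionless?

Balance the T exponent: (-1)·n from f, plus (-1) + (0) = -1 from the rest, must sum to zero.
−n − 1 = 0, so n = -1.

-1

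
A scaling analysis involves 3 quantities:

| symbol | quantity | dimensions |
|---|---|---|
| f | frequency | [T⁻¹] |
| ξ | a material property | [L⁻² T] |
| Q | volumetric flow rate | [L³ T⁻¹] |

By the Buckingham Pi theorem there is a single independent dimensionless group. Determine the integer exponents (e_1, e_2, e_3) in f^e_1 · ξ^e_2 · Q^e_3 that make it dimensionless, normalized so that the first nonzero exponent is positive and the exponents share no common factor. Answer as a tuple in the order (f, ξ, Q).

L: e_1·(0) + e_2·(-2) + e_3·(3) = 0
T: e_1·(-1) + e_2·(1) + e_3·(-1) = 0
Solving this homogeneous linear system for the smallest-integer solution (first nonzero entry positive) gives (1, 3, 2).

(1, 3, 2)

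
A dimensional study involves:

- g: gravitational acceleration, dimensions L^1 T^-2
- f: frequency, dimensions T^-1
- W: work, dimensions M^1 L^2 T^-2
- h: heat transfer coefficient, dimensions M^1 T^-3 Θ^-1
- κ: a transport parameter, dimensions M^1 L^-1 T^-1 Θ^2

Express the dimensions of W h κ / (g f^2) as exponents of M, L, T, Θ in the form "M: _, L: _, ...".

M: 3, L: 0, T: -2, Θ: 1

Collect each base-dimension exponent across the product:
  M: −(0) − 2·(0) + (1) + (1) + (1) = 3
  L: −(1) − 2·(0) + (2) + (0) + (-1) = 0
  T: −(-2) − 2·(-1) + (-2) + (-3) + (-1) = -2
  Θ: −(0) − 2·(0) + (0) + (-1) + (2) = 1
So the dimensions are [M³ T⁻² Θ].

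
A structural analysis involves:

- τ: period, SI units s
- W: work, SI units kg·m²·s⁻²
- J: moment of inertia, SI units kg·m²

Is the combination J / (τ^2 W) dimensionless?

yes

Sum the exponent of each base dimension across the product:
  M: −2·[τ]_M − [W]_M + [J]_M = −2·(0) − (1) + (1) = 0
  L: −2·[τ]_L − [W]_L + [J]_L = −2·(0) − (2) + (2) = 0
  T: −2·[τ]_T − [W]_T + [J]_T = −2·(1) − (-2) + (0) = 0
All base exponents vanish — dimensionless.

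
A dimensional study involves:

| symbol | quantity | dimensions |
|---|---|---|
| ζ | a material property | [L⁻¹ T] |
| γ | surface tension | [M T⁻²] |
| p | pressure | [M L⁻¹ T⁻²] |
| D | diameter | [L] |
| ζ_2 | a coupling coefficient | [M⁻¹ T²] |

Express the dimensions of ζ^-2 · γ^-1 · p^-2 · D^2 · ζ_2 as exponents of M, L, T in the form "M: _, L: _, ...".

Collect each base-dimension exponent across the product:
  M: −2·(0) − (1) − 2·(1) + 2·(0) + (-1) = -4
  L: −2·(-1) − (0) − 2·(-1) + 2·(1) + (0) = 6
  T: −2·(1) − (-2) − 2·(-2) + 2·(0) + (2) = 6
So the dimensions are [M⁻⁴ L⁶ T⁶].

M: -4, L: 6, T: 6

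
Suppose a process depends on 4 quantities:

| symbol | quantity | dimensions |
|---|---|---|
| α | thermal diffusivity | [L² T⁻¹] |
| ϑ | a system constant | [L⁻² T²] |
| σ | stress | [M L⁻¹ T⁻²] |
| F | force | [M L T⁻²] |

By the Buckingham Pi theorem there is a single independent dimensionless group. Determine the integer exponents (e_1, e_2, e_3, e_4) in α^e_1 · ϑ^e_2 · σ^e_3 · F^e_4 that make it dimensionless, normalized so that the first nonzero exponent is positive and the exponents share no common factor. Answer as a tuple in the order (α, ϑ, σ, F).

(2, 1, 1, -1)

M: e_1·(0) + e_2·(0) + e_3·(1) + e_4·(1) = 0
L: e_1·(2) + e_2·(-2) + e_3·(-1) + e_4·(1) = 0
T: e_1·(-1) + e_2·(2) + e_3·(-2) + e_4·(-2) = 0
Solving this homogeneous linear system for the smallest-integer solution (first nonzero entry positive) gives (2, 1, 1, -1).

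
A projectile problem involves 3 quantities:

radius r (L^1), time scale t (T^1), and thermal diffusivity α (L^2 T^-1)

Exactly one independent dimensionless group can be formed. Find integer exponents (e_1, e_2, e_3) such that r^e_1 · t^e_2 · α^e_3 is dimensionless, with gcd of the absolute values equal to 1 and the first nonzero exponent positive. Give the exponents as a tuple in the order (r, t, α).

(2, -1, -1)

L: e_1·(1) + e_2·(0) + e_3·(2) = 0
T: e_1·(0) + e_2·(1) + e_3·(-1) = 0
Solving this homogeneous linear system for the smallest-integer solution (first nonzero entry positive) gives (2, -1, -1).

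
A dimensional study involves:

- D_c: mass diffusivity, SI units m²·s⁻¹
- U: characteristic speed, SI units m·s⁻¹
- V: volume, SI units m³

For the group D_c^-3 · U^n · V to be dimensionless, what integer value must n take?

Balance the L exponent: (1)·n from U, plus −3·(2) + (3) = -3 from the rest, must sum to zero.
n − 3 = 0, so n = 3.

3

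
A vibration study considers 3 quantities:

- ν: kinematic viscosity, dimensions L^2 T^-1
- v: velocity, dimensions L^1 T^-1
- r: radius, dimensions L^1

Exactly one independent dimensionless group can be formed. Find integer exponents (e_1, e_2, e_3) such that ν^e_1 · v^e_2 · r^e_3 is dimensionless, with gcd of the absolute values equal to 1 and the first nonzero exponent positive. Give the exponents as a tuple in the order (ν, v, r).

L: e_1·(2) + e_2·(1) + e_3·(1) = 0
T: e_1·(-1) + e_2·(-1) + e_3·(0) = 0
Solving this homogeneous linear system for the smallest-integer solution (first nonzero entry positive) gives (1, -1, -1).

(1, -1, -1)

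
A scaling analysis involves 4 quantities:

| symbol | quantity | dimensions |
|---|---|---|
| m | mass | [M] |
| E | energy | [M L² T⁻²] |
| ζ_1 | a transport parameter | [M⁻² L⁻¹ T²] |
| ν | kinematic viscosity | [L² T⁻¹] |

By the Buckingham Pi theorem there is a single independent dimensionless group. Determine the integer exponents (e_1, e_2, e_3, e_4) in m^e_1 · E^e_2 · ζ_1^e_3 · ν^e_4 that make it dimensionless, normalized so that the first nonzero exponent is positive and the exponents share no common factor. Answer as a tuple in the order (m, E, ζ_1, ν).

(1, 3, 2, -2)

M: e_1·(1) + e_2·(1) + e_3·(-2) + e_4·(0) = 0
L: e_1·(0) + e_2·(2) + e_3·(-1) + e_4·(2) = 0
T: e_1·(0) + e_2·(-2) + e_3·(2) + e_4·(-1) = 0
Solving this homogeneous linear system for the smallest-integer solution (first nonzero entry positive) gives (1, 3, 2, -2).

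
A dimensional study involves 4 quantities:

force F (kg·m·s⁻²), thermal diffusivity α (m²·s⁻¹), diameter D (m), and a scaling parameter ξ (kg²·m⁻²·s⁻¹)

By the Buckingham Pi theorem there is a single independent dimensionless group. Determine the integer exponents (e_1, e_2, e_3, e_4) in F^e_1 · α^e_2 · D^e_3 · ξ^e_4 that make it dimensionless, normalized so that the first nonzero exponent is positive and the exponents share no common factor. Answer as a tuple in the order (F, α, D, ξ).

(2, -3, 2, -1)

M: e_1·(1) + e_2·(0) + e_3·(0) + e_4·(2) = 0
L: e_1·(1) + e_2·(2) + e_3·(1) + e_4·(-2) = 0
T: e_1·(-2) + e_2·(-1) + e_3·(0) + e_4·(-1) = 0
Solving this homogeneous linear system for the smallest-integer solution (first nonzero entry positive) gives (2, -3, 2, -1).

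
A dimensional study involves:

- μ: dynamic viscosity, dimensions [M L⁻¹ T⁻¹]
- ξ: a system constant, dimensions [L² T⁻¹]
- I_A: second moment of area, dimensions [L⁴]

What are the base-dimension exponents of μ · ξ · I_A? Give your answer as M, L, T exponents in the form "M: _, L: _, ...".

M: 1, L: 5, T: -2

Collect each base-dimension exponent across the product:
  M: (1) + (0) + (0) = 1
  L: (-1) + (2) + (4) = 5
  T: (-1) + (-1) + (0) = -2
So the dimensions are [M L⁵ T⁻²].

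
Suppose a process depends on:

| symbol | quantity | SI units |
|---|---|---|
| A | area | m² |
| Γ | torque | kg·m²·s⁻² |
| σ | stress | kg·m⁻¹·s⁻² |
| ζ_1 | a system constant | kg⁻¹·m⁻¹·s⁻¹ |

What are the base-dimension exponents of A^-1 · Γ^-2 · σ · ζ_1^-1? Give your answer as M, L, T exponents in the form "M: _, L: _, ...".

M: 0, L: -6, T: 3

Collect each base-dimension exponent across the product:
  M: −(0) − 2·(1) + (1) − (-1) = 0
  L: −(2) − 2·(2) + (-1) − (-1) = -6
  T: −(0) − 2·(-2) + (-2) − (-1) = 3
So the dimensions are [L⁻⁶ T³].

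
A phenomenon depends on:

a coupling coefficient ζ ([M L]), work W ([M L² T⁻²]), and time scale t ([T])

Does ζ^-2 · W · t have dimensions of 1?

no

Sum the exponent of each base dimension across the product:
  M: −2·[ζ]_M + [W]_M + [t]_M = −2·(1) + (1) + (0) = -1
  L: −2·[ζ]_L + [W]_L + [t]_L = −2·(1) + (2) + (0) = 0
  T: −2·[ζ]_T + [W]_T + [t]_T = −2·(0) + (-2) + (1) = -1
Net dimensions [M⁻¹ T⁻¹] ≠ [1] — not dimensionless.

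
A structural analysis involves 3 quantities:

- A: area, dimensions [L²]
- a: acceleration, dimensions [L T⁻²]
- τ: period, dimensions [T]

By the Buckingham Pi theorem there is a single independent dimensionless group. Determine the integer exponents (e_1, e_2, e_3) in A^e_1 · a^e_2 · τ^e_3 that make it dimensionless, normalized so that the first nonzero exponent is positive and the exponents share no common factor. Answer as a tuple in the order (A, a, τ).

(1, -2, -4)

L: e_1·(2) + e_2·(1) + e_3·(0) = 0
T: e_1·(0) + e_2·(-2) + e_3·(1) = 0
Solving this homogeneous linear system for the smallest-integer solution (first nonzero entry positive) gives (1, -2, -4).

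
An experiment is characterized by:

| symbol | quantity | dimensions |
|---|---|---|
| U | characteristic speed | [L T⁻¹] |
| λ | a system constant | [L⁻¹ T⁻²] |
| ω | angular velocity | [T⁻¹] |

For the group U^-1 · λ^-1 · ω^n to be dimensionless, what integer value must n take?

Balance the T exponent: (-1)·n from ω, plus −(-1) − (-2) = 3 from the rest, must sum to zero.
−n + 3 = 0, so n = 3.

3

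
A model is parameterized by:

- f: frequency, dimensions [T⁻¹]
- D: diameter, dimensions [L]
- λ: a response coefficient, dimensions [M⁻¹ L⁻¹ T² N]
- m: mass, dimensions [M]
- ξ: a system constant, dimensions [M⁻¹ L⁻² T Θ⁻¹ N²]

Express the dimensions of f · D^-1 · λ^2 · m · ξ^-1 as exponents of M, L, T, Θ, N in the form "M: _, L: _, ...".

Collect each base-dimension exponent across the product:
  M: (0) − (0) + 2·(-1) + (1) − (-1) = 0
  L: (0) − (1) + 2·(-1) + (0) − (-2) = -1
  T: (-1) − (0) + 2·(2) + (0) − (1) = 2
  Θ: (0) − (0) + 2·(0) + (0) − (-1) = 1
  N: (0) − (0) + 2·(1) + (0) − (2) = 0
So the dimensions are [L⁻¹ T² Θ].

M: 0, L: -1, T: 2, Θ: 1, N: 0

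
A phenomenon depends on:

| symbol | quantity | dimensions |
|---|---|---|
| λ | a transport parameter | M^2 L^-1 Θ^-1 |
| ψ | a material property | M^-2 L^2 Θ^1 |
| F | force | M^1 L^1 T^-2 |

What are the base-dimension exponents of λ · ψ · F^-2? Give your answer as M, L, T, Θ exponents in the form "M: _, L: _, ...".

Collect each base-dimension exponent across the product:
  M: (2) + (-2) − 2·(1) = -2
  L: (-1) + (2) − 2·(1) = -1
  T: (0) + (0) − 2·(-2) = 4
  Θ: (-1) + (1) − 2·(0) = 0
So the dimensions are [M⁻² L⁻¹ T⁴].

M: -2, L: -1, T: 4, Θ: 0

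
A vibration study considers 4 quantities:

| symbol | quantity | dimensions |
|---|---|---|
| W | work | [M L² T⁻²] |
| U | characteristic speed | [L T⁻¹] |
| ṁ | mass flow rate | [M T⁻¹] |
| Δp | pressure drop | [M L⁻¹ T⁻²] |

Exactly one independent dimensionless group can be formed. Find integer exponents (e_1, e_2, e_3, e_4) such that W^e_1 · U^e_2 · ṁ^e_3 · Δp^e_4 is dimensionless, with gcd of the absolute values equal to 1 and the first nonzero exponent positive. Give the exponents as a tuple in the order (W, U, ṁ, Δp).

(2, -3, -3, 1)

M: e_1·(1) + e_2·(0) + e_3·(1) + e_4·(1) = 0
L: e_1·(2) + e_2·(1) + e_3·(0) + e_4·(-1) = 0
T: e_1·(-2) + e_2·(-1) + e_3·(-1) + e_4·(-2) = 0
Solving this homogeneous linear system for the smallest-integer solution (first nonzero entry positive) gives (2, -3, -3, 1).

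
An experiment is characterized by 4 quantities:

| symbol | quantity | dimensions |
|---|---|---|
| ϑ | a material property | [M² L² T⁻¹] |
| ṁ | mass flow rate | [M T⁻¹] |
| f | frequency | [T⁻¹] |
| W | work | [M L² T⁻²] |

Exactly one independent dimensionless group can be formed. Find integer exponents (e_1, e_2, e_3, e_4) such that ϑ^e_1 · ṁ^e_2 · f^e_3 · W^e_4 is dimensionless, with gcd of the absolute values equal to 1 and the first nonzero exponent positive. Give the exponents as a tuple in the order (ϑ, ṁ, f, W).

(1, -1, 2, -1)

M: e_1·(2) + e_2·(1) + e_3·(0) + e_4·(1) = 0
L: e_1·(2) + e_2·(0) + e_3·(0) + e_4·(2) = 0
T: e_1·(-1) + e_2·(-1) + e_3·(-1) + e_4·(-2) = 0
Solving this homogeneous linear system for the smallest-integer solution (first nonzero entry positive) gives (1, -1, 2, -1).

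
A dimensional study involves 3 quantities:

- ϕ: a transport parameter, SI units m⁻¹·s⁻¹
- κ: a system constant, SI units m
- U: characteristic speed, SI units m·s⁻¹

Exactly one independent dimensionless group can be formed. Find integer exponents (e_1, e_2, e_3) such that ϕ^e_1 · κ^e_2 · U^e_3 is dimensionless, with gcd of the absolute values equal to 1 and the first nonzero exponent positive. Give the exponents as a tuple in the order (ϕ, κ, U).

(1, 2, -1)

L: e_1·(-1) + e_2·(1) + e_3·(1) = 0
T: e_1·(-1) + e_2·(0) + e_3·(-1) = 0
Solving this homogeneous linear system for the smallest-integer solution (first nonzero entry positive) gives (1, 2, -1).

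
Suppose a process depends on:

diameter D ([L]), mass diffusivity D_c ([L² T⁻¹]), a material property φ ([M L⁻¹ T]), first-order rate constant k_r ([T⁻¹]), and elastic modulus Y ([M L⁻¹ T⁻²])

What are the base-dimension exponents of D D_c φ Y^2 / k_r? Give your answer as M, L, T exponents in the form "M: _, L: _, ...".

Collect each base-dimension exponent across the product:
  M: (0) + (0) + (1) − (0) + 2·(1) = 3
  L: (1) + (2) + (-1) − (0) + 2·(-1) = 0
  T: (0) + (-1) + (1) − (-1) + 2·(-2) = -3
So the dimensions are [M³ T⁻³].

M: 3, L: 0, T: -3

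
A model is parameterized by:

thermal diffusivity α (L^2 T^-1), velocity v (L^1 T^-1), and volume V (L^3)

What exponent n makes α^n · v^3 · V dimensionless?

Balance the L exponent: (2)·n from α, plus 3·(1) + (3) = 6 from the rest, must sum to zero.
2n + 6 = 0, so n = -3.

-3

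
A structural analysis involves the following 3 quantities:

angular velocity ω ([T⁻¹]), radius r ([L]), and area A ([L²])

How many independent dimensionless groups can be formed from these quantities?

There are 3 variables and 2 base dimensions (L, T).
The dimension matrix has rank 2.
Independent dimensionless groups: 3 − 2 = 1.

1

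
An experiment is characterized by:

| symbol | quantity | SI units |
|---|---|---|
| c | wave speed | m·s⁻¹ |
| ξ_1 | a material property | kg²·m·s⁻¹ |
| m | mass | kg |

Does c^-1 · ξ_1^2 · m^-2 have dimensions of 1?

no

Sum the exponent of each base dimension across the product:
  M: −[c]_M + 2·[ξ_1]_M − 2·[m]_M = −(0) + 2·(2) − 2·(1) = 2
  L: −[c]_L + 2·[ξ_1]_L − 2·[m]_L = −(1) + 2·(1) − 2·(0) = 1
  T: −[c]_T + 2·[ξ_1]_T − 2·[m]_T = −(-1) + 2·(-1) − 2·(0) = -1
Net dimensions [M² L T⁻¹] ≠ [1] — not dimensionless.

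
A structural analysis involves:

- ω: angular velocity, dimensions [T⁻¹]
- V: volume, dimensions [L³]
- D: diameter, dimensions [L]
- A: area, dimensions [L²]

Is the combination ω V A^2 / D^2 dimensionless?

no

Sum the exponent of each base dimension across the product:
  L: [ω]_L + [V]_L − 2·[D]_L + 2·[A]_L = (0) + (3) − 2·(1) + 2·(2) = 5
  T: [ω]_T + [V]_T − 2·[D]_T + 2·[A]_T = (-1) + (0) − 2·(0) + 2·(0) = -1
Net dimensions [L⁵ T⁻¹] ≠ [1] — not dimensionless.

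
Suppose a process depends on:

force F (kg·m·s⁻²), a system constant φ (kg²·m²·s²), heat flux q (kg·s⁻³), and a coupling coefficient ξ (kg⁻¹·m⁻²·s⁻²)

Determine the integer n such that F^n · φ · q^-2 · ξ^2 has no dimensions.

Balance the M exponent: (1)·n from F, plus (2) − 2·(1) + 2·(-1) = -2 from the rest, must sum to zero.
n − 2 = 0, so n = 2.

2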